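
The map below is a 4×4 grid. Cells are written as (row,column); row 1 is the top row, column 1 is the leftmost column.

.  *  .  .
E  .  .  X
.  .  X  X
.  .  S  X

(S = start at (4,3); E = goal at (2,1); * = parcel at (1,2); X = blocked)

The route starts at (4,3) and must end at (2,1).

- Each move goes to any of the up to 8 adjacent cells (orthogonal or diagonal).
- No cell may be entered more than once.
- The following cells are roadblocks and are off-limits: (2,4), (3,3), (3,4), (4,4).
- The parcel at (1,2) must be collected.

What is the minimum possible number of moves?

Any route passes through (1,2) somewhere between (4,3) and (2,1). Summing Chebyshev distances along the two legs ((4,3) → (1,2) → (2,1)) gives a lower bound of 3 + 1 = 4 moves.
A route of 4 moves achieves this: (4,3) → (3,2) → (2,2) → (1,2) → (2,1).
Since 4 matches the lower bound, it is optimal.

4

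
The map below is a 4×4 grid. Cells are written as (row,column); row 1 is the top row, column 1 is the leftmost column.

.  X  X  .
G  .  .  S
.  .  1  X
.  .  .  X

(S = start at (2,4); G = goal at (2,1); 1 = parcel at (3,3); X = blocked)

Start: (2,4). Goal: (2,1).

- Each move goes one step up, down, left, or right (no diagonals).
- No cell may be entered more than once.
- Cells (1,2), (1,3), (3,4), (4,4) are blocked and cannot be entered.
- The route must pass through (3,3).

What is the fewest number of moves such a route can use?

Any route passes through (3,3) somewhere between (2,4) and (2,1). Summing Manhattan distances along the two legs ((2,4) → (3,3) → (2,1)) gives a lower bound of 2 + 3 = 5 moves.
A route of 5 moves achieves this: (2,4) → (2,3) → (3,3) → (3,2) → (2,2) → (2,1).
Since 5 matches the lower bound, it is optimal.

5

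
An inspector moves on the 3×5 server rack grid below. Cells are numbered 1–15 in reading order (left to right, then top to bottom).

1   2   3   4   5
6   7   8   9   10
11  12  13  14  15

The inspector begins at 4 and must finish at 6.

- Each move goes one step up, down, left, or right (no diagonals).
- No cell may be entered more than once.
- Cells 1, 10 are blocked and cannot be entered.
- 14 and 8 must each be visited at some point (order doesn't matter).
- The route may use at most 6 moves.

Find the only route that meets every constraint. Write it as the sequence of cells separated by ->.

The budget equals the shortest possible length, so every move has to be on a shortest route through the required cells.
Route from 4: down 2 to 14, left 1 to 13, up 1 to 8, left 2 to 6 — 6 moves in all.
Check: all required cells visited; 6 ≤ 6 moves.

4 -> 9 -> 14 -> 13 -> 8 -> 7 -> 6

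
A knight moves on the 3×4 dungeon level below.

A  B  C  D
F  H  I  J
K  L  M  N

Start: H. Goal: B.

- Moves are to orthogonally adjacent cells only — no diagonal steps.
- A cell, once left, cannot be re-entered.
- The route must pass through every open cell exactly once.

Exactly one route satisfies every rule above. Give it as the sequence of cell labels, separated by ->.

H -> I -> C -> D -> J -> N -> M -> L -> K -> F -> A -> B

Need to visit all 12 open cells exactly once, starting at H and ending at B.
Cell K has only two open neighbours (F and L), so the path must pass straight through it: one of those is the cell it's entered from and the other is where it exits.
Route from H: right 1 to I, up 1 to C, right 1 to D, down 2 to N, left 3 to K, up 2 to A, right 1 to B — 11 moves in all.
Check: all 12 open cells covered.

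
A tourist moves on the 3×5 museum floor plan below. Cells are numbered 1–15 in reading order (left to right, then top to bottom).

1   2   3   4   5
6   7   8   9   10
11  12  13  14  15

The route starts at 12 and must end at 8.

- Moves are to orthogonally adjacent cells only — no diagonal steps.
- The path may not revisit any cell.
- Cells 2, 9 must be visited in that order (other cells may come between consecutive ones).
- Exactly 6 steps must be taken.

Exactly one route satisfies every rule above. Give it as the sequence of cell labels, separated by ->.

The waypoints must appear in the order 2, 9, with no cell reused.
Route from 12: up 2 to 2, right 2 to 4, down 1 to 9, left 1 to 8 — 6 moves in all.
Check: order respected (2 at step 2, 9 at step 5); 6 moves as required.

12 -> 7 -> 2 -> 3 -> 4 -> 9 -> 8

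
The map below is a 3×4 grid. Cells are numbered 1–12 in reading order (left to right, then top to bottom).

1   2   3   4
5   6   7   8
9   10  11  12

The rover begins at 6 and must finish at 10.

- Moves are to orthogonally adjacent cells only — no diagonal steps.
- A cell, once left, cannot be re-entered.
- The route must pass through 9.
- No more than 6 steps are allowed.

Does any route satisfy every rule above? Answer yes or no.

yes

One route that works: 6 → 5 → 9 → 10.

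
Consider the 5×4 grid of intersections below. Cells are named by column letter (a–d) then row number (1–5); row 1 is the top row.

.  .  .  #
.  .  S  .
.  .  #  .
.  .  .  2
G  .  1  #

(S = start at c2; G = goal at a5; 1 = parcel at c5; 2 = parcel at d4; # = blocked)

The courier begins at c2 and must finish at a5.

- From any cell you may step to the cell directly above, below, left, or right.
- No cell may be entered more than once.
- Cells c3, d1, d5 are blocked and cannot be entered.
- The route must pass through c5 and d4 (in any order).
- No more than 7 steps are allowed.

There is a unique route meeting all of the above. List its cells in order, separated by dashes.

The 7-move cap with required stops at c5, d4 leaves no slack for detours.
Route from c2: right 1 to d2, down 2 to d4, left 1 to c4, down 1 to c5, left 2 to a5 — 7 moves in all.
Check: all required cells visited; 7 ≤ 7 moves.

c2 - d2 - d3 - d4 - c4 - c5 - b5 - a5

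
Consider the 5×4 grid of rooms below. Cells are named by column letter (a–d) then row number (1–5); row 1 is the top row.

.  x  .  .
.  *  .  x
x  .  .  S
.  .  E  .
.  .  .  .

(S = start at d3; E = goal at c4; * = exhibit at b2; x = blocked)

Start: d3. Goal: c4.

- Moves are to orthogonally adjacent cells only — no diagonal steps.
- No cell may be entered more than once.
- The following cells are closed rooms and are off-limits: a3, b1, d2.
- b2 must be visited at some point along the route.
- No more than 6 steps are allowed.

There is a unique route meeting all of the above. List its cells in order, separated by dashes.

d3 - c3 - c2 - b2 - b3 - b4 - c4

The 6-move cap with required stops at b2 leaves no slack for detours.
Route from d3: left 1 to c3, up 1 to c2, left 1 to b2, down 2 to b4, right 1 to c4 — 6 moves in all.
Check: all required cells visited; 6 ≤ 6 moves.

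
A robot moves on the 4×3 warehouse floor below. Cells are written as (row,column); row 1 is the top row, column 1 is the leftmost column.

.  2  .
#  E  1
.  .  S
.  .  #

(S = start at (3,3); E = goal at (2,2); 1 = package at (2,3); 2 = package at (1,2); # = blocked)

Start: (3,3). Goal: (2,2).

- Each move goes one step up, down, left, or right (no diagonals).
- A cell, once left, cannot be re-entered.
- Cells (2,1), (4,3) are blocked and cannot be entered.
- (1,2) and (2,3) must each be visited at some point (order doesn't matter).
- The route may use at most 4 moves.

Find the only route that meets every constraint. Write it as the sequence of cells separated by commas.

The 4-move cap with required stops at (1,2), (2,3) leaves no slack for detours.
Route from (3,3): up 2 to (1,3), left 1 to (1,2), down 1 to (2,2) — 4 moves in all.
Check: all required cells visited; 4 ≤ 4 moves.

(3,3), (2,3), (1,3), (1,2), (2,2)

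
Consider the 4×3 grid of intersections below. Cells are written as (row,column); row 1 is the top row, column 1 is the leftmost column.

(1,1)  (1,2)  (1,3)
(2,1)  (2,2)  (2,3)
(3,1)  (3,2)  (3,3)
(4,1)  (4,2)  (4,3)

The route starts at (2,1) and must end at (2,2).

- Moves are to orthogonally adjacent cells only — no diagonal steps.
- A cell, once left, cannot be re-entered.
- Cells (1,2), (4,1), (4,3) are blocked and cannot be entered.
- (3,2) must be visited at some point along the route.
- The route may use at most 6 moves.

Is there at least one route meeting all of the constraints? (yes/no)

yes

One route that works: (2,1) → (3,1) → (3,2) → (2,2).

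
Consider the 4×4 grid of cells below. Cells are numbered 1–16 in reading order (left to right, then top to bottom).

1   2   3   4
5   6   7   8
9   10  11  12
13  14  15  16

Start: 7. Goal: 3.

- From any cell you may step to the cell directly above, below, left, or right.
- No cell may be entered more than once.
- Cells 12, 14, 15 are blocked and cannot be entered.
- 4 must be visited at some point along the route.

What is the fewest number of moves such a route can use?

Any route passes through 4 somewhere between 7 and 3. Summing Manhattan distances along the two legs (7 → 4 → 3) gives a lower bound of 2 + 1 = 3 moves.
A route of 3 moves achieves this: 7 → 8 → 4 → 3.
Since 3 matches the lower bound, it is optimal.

3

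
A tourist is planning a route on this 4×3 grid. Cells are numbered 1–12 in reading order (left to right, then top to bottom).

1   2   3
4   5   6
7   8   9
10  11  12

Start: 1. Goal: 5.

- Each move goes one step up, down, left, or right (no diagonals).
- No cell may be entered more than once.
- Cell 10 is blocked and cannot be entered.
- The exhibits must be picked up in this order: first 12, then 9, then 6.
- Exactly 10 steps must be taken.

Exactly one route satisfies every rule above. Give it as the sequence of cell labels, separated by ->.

The waypoints must appear in the order 12, 9, 6, with no cell reused.
Route from 1: down 2 to 7, right 1 to 8, down 1 to 11, right 1 to 12, up 3 to 3, left 1 to 2, down 1 to 5 — 10 moves in all.
Check: order respected (12 at step 5, 9 at step 6, 6 at step 7); 10 moves as required.

1 -> 4 -> 7 -> 8 -> 11 -> 12 -> 9 -> 6 -> 3 -> 2 -> 5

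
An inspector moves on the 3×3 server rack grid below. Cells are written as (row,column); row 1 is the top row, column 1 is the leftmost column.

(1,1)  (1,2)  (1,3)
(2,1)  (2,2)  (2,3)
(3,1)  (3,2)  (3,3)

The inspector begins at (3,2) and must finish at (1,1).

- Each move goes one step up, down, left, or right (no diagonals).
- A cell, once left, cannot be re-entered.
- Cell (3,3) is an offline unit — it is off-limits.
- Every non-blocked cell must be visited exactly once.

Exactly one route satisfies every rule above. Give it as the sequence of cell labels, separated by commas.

Need to visit all 8 open cells exactly once, starting at (3,2) and ending at (1,1).
Cell (3,1) has only two open neighbours ((2,1) and (3,2)), so the path must pass straight through it: one of those is the cell it's entered from and the other is where it exits.
Route from (3,2): left 1 to (3,1), up 1 to (2,1), right 2 to (2,3), up 1 to (1,3), left 2 to (1,1) — 7 moves in all.
Check: all 8 open cells covered.

(3,2), (3,1), (2,1), (2,2), (2,3), (1,3), (1,2), (1,1)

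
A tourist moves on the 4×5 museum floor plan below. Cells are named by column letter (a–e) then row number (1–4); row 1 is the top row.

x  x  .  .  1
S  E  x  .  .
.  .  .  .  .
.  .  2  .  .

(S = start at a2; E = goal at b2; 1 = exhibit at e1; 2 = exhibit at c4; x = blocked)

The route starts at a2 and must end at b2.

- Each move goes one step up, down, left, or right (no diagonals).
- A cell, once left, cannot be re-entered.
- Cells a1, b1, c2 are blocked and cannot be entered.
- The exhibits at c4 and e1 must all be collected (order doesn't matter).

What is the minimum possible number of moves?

Any route passes through c4 and e1 in some order between a2 and b2. Summing Manhattan distances along each leg and taking the cheapest ordering (a2 → e1 → c4 → b2) gives a lower bound of 5 + 5 + 3 = 13 moves.
That bound ignores the blocked cells. Measuring each leg by the fewest moves that actually steer around them (a2→e1: 7; e1→c4: 5; c4→b2: 3) raises the lower bound to 15.
A route of 15 moves exists: a2 → a3 → a4 → b4 → c4 → d4 → e4 → e3 → e2 → e1 → d1 → d2 → d3 → c3 → b3 → b2.
Since 15 matches that lower bound, it is optimal.

15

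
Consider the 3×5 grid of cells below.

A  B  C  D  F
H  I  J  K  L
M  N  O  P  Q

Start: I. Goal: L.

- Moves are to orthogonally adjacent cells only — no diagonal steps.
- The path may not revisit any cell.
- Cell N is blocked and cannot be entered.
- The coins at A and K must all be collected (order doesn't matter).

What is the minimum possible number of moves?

7

Any route passes through A and K in some order between I and L. Summing Manhattan distances along each leg and taking the cheapest ordering (I → A → K → L) gives a lower bound of 2 + 4 + 1 = 7 moves.
A route of 7 moves achieves this: I → H → A → B → C → J → K → L.
Since 7 matches the lower bound, it is optimal.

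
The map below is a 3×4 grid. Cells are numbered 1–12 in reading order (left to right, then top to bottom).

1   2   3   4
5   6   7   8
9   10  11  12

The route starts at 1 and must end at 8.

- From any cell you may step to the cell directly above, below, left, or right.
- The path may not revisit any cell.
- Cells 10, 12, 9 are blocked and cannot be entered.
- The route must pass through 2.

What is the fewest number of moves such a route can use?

Any route passes through 2 somewhere between 1 and 8. Summing Manhattan distances along the two legs (1 → 2 → 8) gives a lower bound of 1 + 3 = 4 moves.
A route of 4 moves achieves this: 1 → 2 → 6 → 7 → 8.
Since 4 matches the lower bound, it is optimal.

4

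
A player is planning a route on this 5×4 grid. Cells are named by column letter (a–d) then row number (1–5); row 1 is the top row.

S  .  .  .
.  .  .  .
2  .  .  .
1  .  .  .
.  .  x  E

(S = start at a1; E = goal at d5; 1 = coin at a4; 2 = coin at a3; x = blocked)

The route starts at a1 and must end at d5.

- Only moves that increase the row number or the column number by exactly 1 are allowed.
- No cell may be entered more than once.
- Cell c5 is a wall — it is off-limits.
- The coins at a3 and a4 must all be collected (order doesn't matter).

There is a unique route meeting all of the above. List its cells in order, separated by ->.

Moves only go right or down, so the column and row indices never decrease.
Route from a1: down 3 to a4, right 3 to d4, down 1 to d5 — 7 moves in all.
Check: all required cells visited.

a1 -> a2 -> a3 -> a4 -> b4 -> c4 -> d4 -> d5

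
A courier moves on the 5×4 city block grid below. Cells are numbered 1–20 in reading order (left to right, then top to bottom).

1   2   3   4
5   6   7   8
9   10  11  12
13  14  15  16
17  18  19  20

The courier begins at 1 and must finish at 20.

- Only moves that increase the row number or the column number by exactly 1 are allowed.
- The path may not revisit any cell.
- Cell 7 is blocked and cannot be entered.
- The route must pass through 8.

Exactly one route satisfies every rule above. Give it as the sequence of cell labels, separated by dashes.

Moves only go right or down, so the column and row indices never decrease.
Route from 1: right 3 to 4, down 4 to 20 — 7 moves in all.
Check: all required cells visited.

1 - 2 - 3 - 4 - 8 - 12 - 16 - 20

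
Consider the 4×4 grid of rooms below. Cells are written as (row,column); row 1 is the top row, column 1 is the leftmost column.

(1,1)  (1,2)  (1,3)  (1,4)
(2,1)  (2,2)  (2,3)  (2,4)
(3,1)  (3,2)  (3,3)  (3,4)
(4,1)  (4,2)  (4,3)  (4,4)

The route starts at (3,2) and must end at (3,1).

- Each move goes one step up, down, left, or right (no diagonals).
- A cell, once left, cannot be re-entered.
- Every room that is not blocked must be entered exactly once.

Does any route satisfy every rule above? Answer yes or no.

One route that works: (3,2) → (2,2) → (2,1) → (1,1) → (1,2) → (1,3) → (1,4) → (2,4) → (2,3) → (3,3) → (3,4) → (4,4) → (4,3) → (4,2) → (4,1) → (3,1).

yes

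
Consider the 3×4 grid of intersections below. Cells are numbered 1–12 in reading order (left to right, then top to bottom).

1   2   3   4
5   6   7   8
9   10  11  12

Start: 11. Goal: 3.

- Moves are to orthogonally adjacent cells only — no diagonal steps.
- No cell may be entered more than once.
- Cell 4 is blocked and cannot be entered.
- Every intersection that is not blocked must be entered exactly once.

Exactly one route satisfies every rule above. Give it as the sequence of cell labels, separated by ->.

11 -> 12 -> 8 -> 7 -> 6 -> 10 -> 9 -> 5 -> 1 -> 2 -> 3

Need to visit all 11 open cells exactly once, starting at 11 and ending at 3.
Cell 1 has only two open neighbours (5 and 2), so the path must pass straight through it: one of those is the cell it's entered from and the other is where it exits.
Route from 11: right 1 to 12, up 1 to 8, left 2 to 6, down 1 to 10, left 1 to 9, up 2 to 1, right 2 to 3 — 10 moves in all.
Check: all 11 open cells covered.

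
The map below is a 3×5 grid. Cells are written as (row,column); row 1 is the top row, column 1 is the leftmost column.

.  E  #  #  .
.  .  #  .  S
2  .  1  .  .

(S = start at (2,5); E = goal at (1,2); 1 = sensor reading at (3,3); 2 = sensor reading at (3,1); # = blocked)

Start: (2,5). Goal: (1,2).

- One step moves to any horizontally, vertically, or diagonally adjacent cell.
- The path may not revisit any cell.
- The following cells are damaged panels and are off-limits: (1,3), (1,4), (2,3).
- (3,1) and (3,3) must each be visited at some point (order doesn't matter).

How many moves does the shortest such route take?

6

Any route passes through (3,1) and (3,3) in some order between (2,5) and (1,2). Summing Chebyshev distances along each leg and taking the cheapest ordering ((2,5) → (3,3) → (3,1) → (1,2)) gives a lower bound of 2 + 2 + 2 = 6 moves.
A route of 6 moves achieves this: (2,5) → (2,4) → (3,3) → (2,2) → (3,1) → (2,1) → (1,2).
Since 6 matches the lower bound, it is optimal.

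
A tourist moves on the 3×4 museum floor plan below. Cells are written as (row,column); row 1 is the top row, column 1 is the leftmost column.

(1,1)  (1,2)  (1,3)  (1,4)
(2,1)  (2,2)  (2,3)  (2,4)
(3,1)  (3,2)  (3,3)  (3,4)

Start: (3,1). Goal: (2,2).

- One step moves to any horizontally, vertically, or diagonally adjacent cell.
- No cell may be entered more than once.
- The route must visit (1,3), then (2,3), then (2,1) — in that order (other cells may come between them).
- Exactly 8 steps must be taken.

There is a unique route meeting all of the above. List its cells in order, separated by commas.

(3,1), (3,2), (3,3), (2,4), (1,3), (2,3), (1,2), (2,1), (2,2)

The waypoints must appear in the order (1,3), (2,3), (2,1), with no cell reused.
Route from (3,1): right 2 to (3,3), up-right 1 to (2,4), up-left 1 to (1,3), down 1 to (2,3), up-left 1 to (1,2), down-left 1 to (2,1), right 1 to (2,2) — 8 moves in all.
Check: order respected ((1,3) at step 4, (2,3) at step 5, (2,1) at step 7); 8 moves as required.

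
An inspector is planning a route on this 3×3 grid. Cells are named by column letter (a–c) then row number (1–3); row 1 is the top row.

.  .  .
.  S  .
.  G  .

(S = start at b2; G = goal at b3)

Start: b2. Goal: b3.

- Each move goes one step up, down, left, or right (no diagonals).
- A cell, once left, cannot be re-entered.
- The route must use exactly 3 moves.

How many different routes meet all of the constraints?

Need simple routes of exactly 3 moves from b2 to b3 (Manhattan distance 1, so 1 moves are spent on a detour and 1 undoing it).
Enumerating: b2 a2 a3 b3 | b2 c2 c3 b3.
That gives 2 routes.

2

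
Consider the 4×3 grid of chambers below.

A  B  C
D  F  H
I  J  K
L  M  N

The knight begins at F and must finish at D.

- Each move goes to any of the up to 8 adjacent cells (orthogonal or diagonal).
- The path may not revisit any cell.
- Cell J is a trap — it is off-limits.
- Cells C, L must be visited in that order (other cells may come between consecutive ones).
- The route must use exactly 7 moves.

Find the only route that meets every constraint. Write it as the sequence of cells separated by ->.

F -> C -> H -> K -> M -> L -> I -> D

The waypoints must appear in the order C, L, with no cell reused.
Route from F: up-right to C, 2× down (reaching K), down-left to M, left to L, 2× up (reaching D) — 7 moves in all.
Check: order respected (C at step 1, L at step 5); 7 moves as required.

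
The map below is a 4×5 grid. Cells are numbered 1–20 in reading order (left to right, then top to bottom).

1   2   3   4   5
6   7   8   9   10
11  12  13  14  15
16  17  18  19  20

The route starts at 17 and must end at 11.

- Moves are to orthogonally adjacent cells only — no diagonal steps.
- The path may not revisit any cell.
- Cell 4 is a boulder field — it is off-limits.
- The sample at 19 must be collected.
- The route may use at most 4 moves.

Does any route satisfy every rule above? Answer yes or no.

no

Even ignoring the no-revisit rule, getting from 17 to 11 via 19 needs at least 2 + 4 = 6 moves (Manhattan distance per leg), which exceeds the 4-move limit.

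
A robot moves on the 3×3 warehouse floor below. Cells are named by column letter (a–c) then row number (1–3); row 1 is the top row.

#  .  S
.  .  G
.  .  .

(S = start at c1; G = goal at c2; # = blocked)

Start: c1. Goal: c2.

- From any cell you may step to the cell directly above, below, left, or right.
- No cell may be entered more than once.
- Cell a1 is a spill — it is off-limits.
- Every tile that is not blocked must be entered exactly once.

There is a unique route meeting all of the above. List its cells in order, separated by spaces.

c1 b1 b2 a2 a3 b3 c3 c2

Need to visit all 8 open cells exactly once, starting at c1 and ending at c2.
Cell a2 has only two open neighbours (a3 and b2), so the path must pass straight through it: one of those is the cell it's entered from and the other is where it exits.
Route from c1: left to b1, down to b2, left to a2, down to a3, 2× right (reaching c3), up to c2 — 7 moves in all.
Check: all 8 open cells covered.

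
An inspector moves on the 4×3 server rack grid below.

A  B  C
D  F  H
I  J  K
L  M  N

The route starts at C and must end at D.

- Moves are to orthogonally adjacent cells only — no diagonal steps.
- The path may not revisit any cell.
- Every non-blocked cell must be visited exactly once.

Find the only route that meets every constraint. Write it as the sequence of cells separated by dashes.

Need to visit all 12 open cells exactly once, starting at C and ending at D.
Cell L has only two open neighbours (I and M), so the path must pass straight through it: one of those is the cell it's entered from and the other is where it exits.
Route from C: 3× down (reaching N), 2× left (reaching L), up to I, right to J, 2× up (reaching B), left to A, down to D — 11 moves in all.
Check: all 12 open cells covered.

C - H - K - N - M - L - I - J - F - B - A - D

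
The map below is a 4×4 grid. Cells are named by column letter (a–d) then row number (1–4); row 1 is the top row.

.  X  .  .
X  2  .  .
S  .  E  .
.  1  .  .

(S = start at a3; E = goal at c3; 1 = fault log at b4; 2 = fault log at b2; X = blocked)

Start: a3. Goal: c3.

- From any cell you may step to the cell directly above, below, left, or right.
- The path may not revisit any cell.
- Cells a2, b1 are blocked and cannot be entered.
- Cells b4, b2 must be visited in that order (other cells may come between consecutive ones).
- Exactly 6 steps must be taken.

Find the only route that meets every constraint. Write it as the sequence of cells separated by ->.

a3 -> a4 -> b4 -> b3 -> b2 -> c2 -> c3

The waypoints must appear in the order b4, b2, with no cell reused.
Route from a3: down to a4, right to b4, 2× up (reaching b2), right to c2, down to c3 — 6 moves in all.
Check: order respected (1 at step 2, 2 at step 4); 6 moves as required.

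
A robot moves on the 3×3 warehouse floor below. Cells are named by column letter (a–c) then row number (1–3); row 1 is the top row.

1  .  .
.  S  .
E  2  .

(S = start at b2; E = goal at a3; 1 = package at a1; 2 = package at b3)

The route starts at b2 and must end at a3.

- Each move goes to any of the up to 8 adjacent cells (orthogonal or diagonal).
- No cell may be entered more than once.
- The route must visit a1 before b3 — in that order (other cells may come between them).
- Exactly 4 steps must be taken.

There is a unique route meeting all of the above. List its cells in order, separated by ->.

b2 -> a1 -> a2 -> b3 -> a3

The waypoints must appear in the order a1, b3, with no cell reused.
Route from b2: up-left to a1, down to a2, down-right to b3, left to a3 — 4 moves in all.
Check: order respected (1 at step 1, 2 at step 3); 4 moves as required.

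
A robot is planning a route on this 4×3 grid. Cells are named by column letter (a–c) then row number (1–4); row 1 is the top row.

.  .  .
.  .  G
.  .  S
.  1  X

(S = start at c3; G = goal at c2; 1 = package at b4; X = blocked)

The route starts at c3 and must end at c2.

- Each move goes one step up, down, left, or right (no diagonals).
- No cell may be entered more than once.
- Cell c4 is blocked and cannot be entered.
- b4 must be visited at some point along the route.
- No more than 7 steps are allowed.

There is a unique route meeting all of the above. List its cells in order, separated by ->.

The budget equals the shortest possible length, so every move has to be on a shortest route through the required cells.
Route from c3: left 1 to b3, down 1 to b4, left 1 to a4, up 2 to a2, right 2 to c2 — 7 moves in all.
Check: all required cells visited; 7 ≤ 7 moves.

c3 -> b3 -> b4 -> a4 -> a3 -> a2 -> b2 -> c2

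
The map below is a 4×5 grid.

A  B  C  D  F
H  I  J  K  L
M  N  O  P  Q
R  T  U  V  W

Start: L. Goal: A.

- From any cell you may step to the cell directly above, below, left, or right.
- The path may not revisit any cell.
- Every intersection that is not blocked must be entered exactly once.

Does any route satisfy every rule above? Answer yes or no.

One route that works: L → F → D → K → P → Q → W → V → U → O → J → C → B → I → N → T → R → M → H → A.

yes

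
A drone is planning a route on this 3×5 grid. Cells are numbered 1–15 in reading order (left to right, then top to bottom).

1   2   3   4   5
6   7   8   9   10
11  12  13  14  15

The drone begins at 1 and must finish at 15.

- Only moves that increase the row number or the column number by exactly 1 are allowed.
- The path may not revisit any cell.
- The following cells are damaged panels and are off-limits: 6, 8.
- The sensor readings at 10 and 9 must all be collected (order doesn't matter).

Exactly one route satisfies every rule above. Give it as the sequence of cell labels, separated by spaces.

1 2 3 4 9 10 15

Moves only go right or down, so the column and row indices never decrease.
Route from 1: right 3 to 4, down 1 to 9, right 1 to 10, down 1 to 15 — 6 moves in all.
Check: all required cells visited.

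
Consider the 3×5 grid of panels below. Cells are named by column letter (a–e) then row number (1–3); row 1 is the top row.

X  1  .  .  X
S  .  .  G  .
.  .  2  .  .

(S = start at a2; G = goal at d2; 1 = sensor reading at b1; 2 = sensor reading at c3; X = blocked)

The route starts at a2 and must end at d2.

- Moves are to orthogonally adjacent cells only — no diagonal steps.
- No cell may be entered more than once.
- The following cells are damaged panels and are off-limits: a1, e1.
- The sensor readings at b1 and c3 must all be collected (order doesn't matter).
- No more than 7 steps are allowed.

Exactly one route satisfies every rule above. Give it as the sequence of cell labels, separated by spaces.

Any route must reach b1 and c3 and still end at d2 within 7 moves, so the order of the required stops is forced.
Route from a2: right 1 to b2, up 1 to b1, right 1 to c1, down 2 to c3, right 1 to d3, up 1 to d2 — 7 moves in all.
Check: all required cells visited; 7 ≤ 7 moves.

a2 b2 b1 c1 c2 c3 d3 d2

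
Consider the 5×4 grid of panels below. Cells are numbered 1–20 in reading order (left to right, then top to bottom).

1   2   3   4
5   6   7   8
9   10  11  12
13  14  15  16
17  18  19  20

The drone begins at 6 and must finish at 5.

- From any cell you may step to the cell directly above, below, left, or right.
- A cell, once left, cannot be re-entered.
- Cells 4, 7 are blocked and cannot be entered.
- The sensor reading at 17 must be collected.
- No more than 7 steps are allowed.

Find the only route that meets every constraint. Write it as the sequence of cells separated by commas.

6, 10, 14, 18, 17, 13, 9, 5

Any route must reach 17 and still end at 5 within 7 moves, so the order of the required stops is forced.
Route from 6: down 3 to 18, left 1 to 17, up 3 to 5 — 7 moves in all.
Check: all required cells visited; 7 ≤ 7 moves.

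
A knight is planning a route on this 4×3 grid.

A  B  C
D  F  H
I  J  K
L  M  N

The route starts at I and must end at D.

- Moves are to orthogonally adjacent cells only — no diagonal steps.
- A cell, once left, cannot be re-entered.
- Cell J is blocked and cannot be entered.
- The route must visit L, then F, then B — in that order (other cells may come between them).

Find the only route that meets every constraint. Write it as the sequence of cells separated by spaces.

The waypoints must appear in the order L, F, B, with no cell reused.
Route from I: down to L, 2× right (reaching N), 2× up (reaching H), left to F, up to B, left to A, down to D — 9 moves in all.
Check: order respected (L at step 1, F at step 6, B at step 7).

I L M N K H F B A D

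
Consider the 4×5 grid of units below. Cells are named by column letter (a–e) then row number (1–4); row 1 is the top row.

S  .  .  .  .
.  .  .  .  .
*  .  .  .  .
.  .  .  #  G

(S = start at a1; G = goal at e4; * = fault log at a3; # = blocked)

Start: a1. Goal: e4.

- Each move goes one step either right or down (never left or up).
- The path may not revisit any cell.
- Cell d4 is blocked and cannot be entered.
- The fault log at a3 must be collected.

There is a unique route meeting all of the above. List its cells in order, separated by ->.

a1 -> a2 -> a3 -> b3 -> c3 -> d3 -> e3 -> e4

Moves only go right or down, so the column and row indices never decrease.
Route from a1: down 2 to a3, right 4 to e3, down 1 to e4 — 7 moves in all.
Check: all required cells visited.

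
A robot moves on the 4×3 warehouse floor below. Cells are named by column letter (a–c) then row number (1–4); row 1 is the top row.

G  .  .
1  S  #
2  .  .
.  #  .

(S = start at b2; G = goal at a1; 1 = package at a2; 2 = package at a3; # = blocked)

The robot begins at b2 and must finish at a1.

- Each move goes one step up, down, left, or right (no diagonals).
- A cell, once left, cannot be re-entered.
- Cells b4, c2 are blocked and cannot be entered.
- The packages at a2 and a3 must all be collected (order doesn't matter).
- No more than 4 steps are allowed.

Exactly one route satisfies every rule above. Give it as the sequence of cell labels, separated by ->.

b2 -> b3 -> a3 -> a2 -> a1

The budget equals the shortest possible length, so every move has to be on a shortest route through the required cells.
Route from b2: down to b3, left to a3, 2× up (reaching a1) — 4 moves in all.
Check: all required cells visited; 4 ≤ 4 moves.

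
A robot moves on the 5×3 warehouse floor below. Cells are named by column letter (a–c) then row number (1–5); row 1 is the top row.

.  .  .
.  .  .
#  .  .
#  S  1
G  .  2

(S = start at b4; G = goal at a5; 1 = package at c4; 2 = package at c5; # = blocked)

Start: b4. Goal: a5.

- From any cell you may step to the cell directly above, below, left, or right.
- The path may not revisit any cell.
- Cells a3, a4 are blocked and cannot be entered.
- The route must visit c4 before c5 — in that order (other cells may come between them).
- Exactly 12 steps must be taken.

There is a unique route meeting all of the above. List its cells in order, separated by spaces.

b4 b3 b2 a2 a1 b1 c1 c2 c3 c4 c5 b5 a5

The waypoints must appear in the order c4, c5, with no cell reused.
Route from b4: 2× up (reaching b2), left to a2, up to a1, 2× right (reaching c1), 4× down (reaching c5), 2× left (reaching a5) — 12 moves in all.
Check: order respected (1 at step 9, 2 at step 10); 12 moves as required.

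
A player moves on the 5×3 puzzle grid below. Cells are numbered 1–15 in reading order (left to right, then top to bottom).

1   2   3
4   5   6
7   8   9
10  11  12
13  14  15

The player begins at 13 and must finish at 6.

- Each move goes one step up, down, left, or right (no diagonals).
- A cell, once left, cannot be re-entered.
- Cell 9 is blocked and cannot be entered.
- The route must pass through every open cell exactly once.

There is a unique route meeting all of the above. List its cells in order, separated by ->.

Need to visit all 14 open cells exactly once, starting at 13 and ending at 6.
Route from 13: right 2 to 15, up 1 to 12, left 2 to 10, up 1 to 7, right 1 to 8, up 1 to 5, left 1 to 4, up 1 to 1, right 2 to 3, down 1 to 6 — 13 moves in all.
Check: all 14 open cells covered.

13 -> 14 -> 15 -> 12 -> 11 -> 10 -> 7 -> 8 -> 5 -> 4 -> 1 -> 2 -> 3 -> 6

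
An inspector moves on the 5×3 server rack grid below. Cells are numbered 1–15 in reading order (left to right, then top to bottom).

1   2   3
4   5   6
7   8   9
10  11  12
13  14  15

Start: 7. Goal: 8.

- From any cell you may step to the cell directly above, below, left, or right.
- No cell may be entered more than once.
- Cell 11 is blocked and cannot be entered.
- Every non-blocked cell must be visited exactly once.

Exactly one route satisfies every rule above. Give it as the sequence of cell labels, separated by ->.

7 -> 10 -> 13 -> 14 -> 15 -> 12 -> 9 -> 6 -> 3 -> 2 -> 1 -> 4 -> 5 -> 8

Need to visit all 14 open cells exactly once, starting at 7 and ending at 8.
Route from 7: 2× down (reaching 13), 2× right (reaching 15), 4× up (reaching 3), 2× left (reaching 1), down to 4, right to 5, down to 8 — 13 moves in all.
Check: all 14 open cells covered.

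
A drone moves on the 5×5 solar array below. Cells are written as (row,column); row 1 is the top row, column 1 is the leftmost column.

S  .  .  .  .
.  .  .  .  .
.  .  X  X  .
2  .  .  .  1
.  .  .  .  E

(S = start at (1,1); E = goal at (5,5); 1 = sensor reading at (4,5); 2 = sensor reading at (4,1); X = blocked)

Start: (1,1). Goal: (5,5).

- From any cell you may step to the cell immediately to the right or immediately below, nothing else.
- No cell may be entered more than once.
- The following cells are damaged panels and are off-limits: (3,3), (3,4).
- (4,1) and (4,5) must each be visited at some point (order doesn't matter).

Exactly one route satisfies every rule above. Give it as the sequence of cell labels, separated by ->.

Moves only go right or down, so the column and row indices never decrease.
Route from (1,1): down 3 to (4,1), right 4 to (4,5), down 1 to (5,5) — 8 moves in all.
Check: all required cells visited.

(1,1) -> (2,1) -> (3,1) -> (4,1) -> (4,2) -> (4,3) -> (4,4) -> (4,5) -> (5,5)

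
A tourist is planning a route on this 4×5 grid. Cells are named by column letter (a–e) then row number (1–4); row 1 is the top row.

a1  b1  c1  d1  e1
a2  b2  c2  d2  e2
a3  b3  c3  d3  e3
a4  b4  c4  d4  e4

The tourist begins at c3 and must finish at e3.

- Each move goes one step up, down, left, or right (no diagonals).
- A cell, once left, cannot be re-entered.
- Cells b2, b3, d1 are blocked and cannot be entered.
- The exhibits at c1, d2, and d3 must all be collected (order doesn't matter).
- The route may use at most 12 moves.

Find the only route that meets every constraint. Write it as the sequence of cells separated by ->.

c3 -> c4 -> b4 -> a4 -> a3 -> a2 -> a1 -> b1 -> c1 -> c2 -> d2 -> d3 -> e3

The 12-move cap with required stops at c1, d2, d3 leaves no slack for detours.
Route from c3: down 1 to c4, left 2 to a4, up 3 to a1, right 2 to c1, down 1 to c2, right 1 to d2, down 1 to d3, right 1 to e3 — 12 moves in all.
Check: all required cells visited; 12 ≤ 12 moves.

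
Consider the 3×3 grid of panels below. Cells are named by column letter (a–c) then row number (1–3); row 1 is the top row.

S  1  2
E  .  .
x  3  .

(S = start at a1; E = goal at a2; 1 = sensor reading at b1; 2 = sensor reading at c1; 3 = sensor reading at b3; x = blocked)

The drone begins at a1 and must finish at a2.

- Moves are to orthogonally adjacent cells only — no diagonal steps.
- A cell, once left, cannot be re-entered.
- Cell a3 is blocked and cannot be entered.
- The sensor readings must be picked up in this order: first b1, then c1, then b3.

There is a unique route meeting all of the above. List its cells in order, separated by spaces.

The waypoints must appear in the order b1, c1, b3, with no cell reused.
Route from a1: right 2 to c1, down 2 to c3, left 1 to b3, up 1 to b2, left 1 to a2 — 7 moves in all.
Check: order respected (1 at step 1, 2 at step 2, 3 at step 5).

a1 b1 c1 c2 c3 b3 b2 a2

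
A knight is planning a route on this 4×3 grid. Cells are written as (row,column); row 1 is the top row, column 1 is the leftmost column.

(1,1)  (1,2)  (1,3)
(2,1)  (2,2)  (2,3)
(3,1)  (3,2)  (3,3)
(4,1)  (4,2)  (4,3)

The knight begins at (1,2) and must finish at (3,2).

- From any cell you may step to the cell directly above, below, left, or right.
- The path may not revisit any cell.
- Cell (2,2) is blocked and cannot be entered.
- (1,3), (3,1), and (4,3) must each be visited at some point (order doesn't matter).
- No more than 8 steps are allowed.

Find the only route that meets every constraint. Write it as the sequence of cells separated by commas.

(1,2), (1,3), (2,3), (3,3), (4,3), (4,2), (4,1), (3,1), (3,2)

The 8-move cap with required stops at (1,3), (3,1), (4,3) leaves no slack for detours.
Route from (1,2): right 1 to (1,3), down 3 to (4,3), left 2 to (4,1), up 1 to (3,1), right 1 to (3,2) — 8 moves in all.
Check: all required cells visited; 8 ≤ 8 moves.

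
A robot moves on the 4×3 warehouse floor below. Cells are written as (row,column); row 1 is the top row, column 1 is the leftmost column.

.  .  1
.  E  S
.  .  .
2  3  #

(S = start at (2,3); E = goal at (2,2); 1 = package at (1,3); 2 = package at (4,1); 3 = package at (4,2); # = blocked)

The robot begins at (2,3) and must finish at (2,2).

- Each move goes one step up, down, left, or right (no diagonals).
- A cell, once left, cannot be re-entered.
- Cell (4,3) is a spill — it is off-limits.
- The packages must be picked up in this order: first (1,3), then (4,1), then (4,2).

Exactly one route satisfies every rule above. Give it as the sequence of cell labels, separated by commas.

The waypoints must appear in the order (1,3), (4,1), (4,2), with no cell reused.
Route from (2,3): up 1 to (1,3), left 2 to (1,1), down 3 to (4,1), right 1 to (4,2), up 2 to (2,2) — 9 moves in all.
Check: order respected (1 at step 1, 2 at step 6, 3 at step 7).

(2,3), (1,3), (1,2), (1,1), (2,1), (3,1), (4,1), (4,2), (3,2), (2,2)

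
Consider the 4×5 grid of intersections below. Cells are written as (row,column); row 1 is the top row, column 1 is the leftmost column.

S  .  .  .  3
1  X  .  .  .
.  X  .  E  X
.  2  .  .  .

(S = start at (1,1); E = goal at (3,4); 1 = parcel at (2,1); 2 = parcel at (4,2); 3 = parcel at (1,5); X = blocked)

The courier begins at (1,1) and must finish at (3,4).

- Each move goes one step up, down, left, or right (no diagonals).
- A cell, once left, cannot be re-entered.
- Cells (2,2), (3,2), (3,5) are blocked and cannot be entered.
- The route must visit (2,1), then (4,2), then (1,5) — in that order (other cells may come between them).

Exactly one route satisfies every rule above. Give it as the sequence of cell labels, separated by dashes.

The waypoints must appear in the order (2,1), (4,2), (1,5), with no cell reused.
Route from (1,1): down 3 to (4,1), right 2 to (4,3), up 3 to (1,3), right 2 to (1,5), down 1 to (2,5), left 1 to (2,4), down 1 to (3,4) — 13 moves in all.
Check: order respected (1 at step 1, 2 at step 4, 3 at step 10).

(1,1) - (2,1) - (3,1) - (4,1) - (4,2) - (4,3) - (3,3) - (2,3) - (1,3) - (1,4) - (1,5) - (2,5) - (2,4) - (3,4)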